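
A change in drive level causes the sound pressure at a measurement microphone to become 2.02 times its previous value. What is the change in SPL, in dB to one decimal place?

Sound pressure is an amplitude quantity: ΔL = 20·log₁₀(p₂/p₁).
20·log₁₀(2.02) = 6.1 dB.

6.1 dB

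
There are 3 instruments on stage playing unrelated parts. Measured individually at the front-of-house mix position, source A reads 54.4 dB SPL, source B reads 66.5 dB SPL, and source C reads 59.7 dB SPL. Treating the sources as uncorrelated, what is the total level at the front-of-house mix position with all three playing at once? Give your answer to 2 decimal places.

67.54 dB SPL

Add the sources as powers (linear), then convert back to dB:
L_total = 10·log₁₀(10^(54.4/10) + 10^(66.5/10) + 10^(59.7/10)) = 10·log₁₀(5676000) = 67.54 dB SPL.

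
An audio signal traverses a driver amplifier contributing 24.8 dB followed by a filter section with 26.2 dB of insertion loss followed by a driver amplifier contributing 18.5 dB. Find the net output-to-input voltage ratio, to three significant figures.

Net gain = 24.8 + (−26.2) + 18.5 = 17.1 dB.
Voltage ratio = 10^(17.1/20) = 7.16.

7.16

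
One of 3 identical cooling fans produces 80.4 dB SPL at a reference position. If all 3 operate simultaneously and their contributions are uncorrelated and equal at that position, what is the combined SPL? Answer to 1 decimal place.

85.2 dB SPL

3 equal incoherent sources raise the level by 10·log₁₀(3) = 4.77 dB.
L_total = 80.4 + 4.77 = 85.2 dB SPL.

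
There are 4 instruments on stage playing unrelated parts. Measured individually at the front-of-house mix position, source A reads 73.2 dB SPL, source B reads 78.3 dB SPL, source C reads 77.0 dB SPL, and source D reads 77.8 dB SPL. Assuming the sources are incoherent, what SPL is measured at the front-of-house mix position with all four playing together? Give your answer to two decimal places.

82.99 dB SPL

Uncorrelated sources add in intensity (power), not in dB.
L_total = 10·log₁₀(10^(73.2/10) + 10^(78.3/10) + 10^(77.0/10) + 10^(77.8/10)) = 10·log₁₀(198900000) = 82.99 dB SPL.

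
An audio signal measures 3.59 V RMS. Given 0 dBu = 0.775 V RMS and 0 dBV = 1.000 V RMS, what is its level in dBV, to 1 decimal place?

dBV = 20·log₁₀(V / 1.000 V).
20·log₁₀(3.59/1.000) = +11.1 dBV.

+11.1 dBV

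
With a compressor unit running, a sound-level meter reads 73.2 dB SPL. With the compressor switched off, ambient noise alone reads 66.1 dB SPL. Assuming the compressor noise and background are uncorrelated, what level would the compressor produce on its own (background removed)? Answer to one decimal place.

Background correction is a power subtraction:
L_src = 10·log₁₀(10^(73.2/10) − 10^(66.1/10)) = 10·log₁₀(16820000) = 72.3 dB SPL.

72.3 dB SPL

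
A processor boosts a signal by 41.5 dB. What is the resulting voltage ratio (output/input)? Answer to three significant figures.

119

Voltage ratio = 10^(dB/20).
10^(41.5/20) = 10^(2.075) = 119.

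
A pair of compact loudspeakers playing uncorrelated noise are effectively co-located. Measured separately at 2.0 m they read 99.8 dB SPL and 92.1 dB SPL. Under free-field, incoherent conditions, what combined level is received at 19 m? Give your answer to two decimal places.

Combined at 2.0 m: 10·log₁₀(10^(99.8/10)+10^(92.1/10)) = 100.481 dB SPL.
Then apply −20·log₁₀(19/2.0) = -19.554 dB → 80.93 dB SPL.

80.93 dB SPL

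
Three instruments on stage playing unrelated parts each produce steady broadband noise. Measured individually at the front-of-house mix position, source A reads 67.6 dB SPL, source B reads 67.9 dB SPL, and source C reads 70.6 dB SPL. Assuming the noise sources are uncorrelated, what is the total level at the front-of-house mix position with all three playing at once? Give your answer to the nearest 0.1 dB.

73.7 dB SPL

Uncorrelated sources add in intensity (power), not in dB.
L_total = 10·log₁₀(10^(67.6/10) + 10^(67.9/10) + 10^(70.6/10)) = 10·log₁₀(23400000) = 73.7 dB SPL.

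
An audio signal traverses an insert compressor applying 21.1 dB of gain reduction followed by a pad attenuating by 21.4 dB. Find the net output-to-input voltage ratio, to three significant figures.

Net gain = (−21.1) + (−21.4) = -42.5 dB.
Voltage ratio = 10^(-42.5/20) = 0.00750.

0.00750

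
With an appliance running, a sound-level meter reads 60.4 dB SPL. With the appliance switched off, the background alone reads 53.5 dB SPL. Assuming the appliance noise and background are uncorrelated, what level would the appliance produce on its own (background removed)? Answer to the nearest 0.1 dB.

Subtract intensities: L_src = 10·log₁₀(10^(L_total/10) − 10^(L_bg/10)).
L_src = 10·log₁₀(10^(60.4/10) − 10^(53.5/10)) = 10·log₁₀(872600) = 59.4 dB SPL.

59.4 dB SPL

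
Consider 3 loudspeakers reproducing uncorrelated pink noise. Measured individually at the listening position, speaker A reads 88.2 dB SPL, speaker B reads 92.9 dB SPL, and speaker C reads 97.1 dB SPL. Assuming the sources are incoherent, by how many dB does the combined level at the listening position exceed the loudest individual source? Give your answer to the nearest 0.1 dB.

Uncorrelated sources add in intensity (power), not in dB.
L_total = 10·log₁₀(10^(88.2/10) + 10^(92.9/10) + 10^(97.1/10)) = 98.89 dB SPL.
Excess over the loudest (97.1 dB): 98.89 − 97.1 = 1.8 dB.

1.8 dB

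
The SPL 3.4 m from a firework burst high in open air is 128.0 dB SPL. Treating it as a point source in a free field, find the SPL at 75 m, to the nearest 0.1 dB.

For a point source in a free field, ΔL = −20·log₁₀(d₂/d₁).
ΔL = −20·log₁₀(75/3.4) = -26.87 dB, so L₂ = 128.0 + (-26.87) = 101.1 dB SPL.

101.1 dB SPL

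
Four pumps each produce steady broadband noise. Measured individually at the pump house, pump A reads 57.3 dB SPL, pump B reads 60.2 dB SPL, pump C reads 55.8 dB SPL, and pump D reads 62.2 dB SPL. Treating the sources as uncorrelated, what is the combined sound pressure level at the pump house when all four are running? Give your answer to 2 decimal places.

65.59 dB SPL

Add the sources as powers (linear), then convert back to dB:
L_total = 10·log₁₀(10^(57.3/10) + 10^(60.2/10) + 10^(55.8/10) + 10^(62.2/10)) = 10·log₁₀(3624000) = 65.59 dB SPL.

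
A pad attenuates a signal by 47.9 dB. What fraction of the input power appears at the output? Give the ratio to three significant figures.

0.0000162

Power ratio = 10^(dB/10).
10^(-47.9/10) = 10^(-4.790) = 0.0000162.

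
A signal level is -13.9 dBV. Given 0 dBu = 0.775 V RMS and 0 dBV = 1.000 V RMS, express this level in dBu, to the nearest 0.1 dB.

The offset between the scales is 20·log₁₀(0.775/1.000) = −2.214 dB.
So dBu = -13.9 + 2.214 = -11.7 dBu.

-11.7 dBu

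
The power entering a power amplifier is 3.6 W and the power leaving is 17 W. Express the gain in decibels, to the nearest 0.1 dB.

Power is a power quantity, so gain = 10·log₁₀(P_out/P_in).
10·log₁₀(17/3.6) = 10·log₁₀(4.722) = 6.7 dB.

6.7 dB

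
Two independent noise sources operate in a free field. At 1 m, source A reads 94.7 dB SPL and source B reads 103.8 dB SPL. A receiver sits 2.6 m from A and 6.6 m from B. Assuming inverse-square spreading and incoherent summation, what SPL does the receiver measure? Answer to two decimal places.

At the listener: L_A = 94.7 − 20·log₁₀(2.6) = 86.401 dB; L_B = 103.8 − 20·log₁₀(6.6) = 87.409 dB.
Combined: 10·log₁₀(10^(86.401/10)+10^(87.409/10)) = 89.94 dB SPL.

89.94 dB SPL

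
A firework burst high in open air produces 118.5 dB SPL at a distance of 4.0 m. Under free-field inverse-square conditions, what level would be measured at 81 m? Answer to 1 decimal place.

Inverse-square spreading gives ΔL = −20·log₁₀(d₂/d₁).
ΔL = −20·log₁₀(81/4.0) = -26.13 dB, so L₂ = 118.5 + (-26.13) = 92.4 dB SPL.

92.4 dB SPL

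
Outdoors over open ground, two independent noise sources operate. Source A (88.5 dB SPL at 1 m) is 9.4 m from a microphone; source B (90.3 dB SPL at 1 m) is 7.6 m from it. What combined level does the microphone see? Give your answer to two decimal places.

74.24 dB SPL

At the listener: L_A = 88.5 − 20·log₁₀(9.4) = 69.037 dB; L_B = 90.3 − 20·log₁₀(7.6) = 72.684 dB.
Combined: 10·log₁₀(10^(69.037/10)+10^(72.684/10)) = 74.24 dB SPL.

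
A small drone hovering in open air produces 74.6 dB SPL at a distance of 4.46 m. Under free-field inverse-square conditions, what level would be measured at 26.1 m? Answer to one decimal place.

59.3 dB SPL

Inverse-square spreading gives ΔL = −20·log₁₀(d₂/d₁).
ΔL = −20·log₁₀(26.1/4.46) = -15.35 dB, so L₂ = 74.6 + (-15.35) = 59.3 dB SPL.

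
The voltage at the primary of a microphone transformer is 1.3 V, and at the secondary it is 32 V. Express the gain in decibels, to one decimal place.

For a voltage ratio, dB = 20·log₁₀(V₂/V₁).
20·log₁₀(32/1.3) = 20·log₁₀(24.62) = 27.8 dB.

27.8 dB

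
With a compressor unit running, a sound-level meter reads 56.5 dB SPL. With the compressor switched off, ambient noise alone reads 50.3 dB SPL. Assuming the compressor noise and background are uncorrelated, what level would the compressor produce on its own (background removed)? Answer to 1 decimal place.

55.3 dB SPL

Background correction is a power subtraction:
L_src = 10·log₁₀(10^(56.5/10) − 10^(50.3/10)) = 10·log₁₀(339500) = 55.3 dB SPL.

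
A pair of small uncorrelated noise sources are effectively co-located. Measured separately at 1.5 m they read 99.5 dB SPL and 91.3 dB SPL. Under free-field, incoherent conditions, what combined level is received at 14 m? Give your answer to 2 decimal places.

80.71 dB SPL

Combined at 1.5 m: 10·log₁₀(10^(99.5/10)+10^(91.3/10)) = 100.112 dB SPL.
Then apply −20·log₁₀(14/1.5) = -19.401 dB → 80.71 dB SPL.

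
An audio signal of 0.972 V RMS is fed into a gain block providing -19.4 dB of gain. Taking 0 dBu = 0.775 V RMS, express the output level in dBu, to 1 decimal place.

-17.4 dBu

Input level: 20·log₁₀(0.972/0.775) = 1.97 dBu.
Output: 1.97 − 19.4 = -17.4 dBu.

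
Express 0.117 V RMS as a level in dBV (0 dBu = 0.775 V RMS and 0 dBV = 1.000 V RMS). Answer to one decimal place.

-18.6 dBV

dBV = 20·log₁₀(V / 1.000 V).
20·log₁₀(0.117/1.000) = -18.6 dBV.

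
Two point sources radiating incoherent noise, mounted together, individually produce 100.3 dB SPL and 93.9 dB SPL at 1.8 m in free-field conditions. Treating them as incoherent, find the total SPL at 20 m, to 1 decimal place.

80.3 dB SPL

Combined at 1.8 m: 10·log₁₀(10^(100.3/10)+10^(93.9/10)) = 101.20 dB SPL.
Then apply −20·log₁₀(20/1.8) = -20.92 dB → 80.3 dB SPL.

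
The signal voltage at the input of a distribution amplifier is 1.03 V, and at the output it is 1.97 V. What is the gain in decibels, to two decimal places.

5.63 dB

Voltage ratio → dB uses the 20·log₁₀ form:
20·log₁₀(1.97/1.03) = 20·log₁₀(1.913) = 5.63 dB.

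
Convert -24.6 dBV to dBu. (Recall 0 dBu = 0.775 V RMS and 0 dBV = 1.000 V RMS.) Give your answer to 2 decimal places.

-22.39 dBu

The offset between the scales is 20·log₁₀(0.775/1.000) = −2.214 dB.
So dBu = -24.6 + 2.214 = -22.39 dBu.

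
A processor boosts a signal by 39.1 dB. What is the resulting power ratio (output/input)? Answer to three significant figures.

8130

Power ratio = 10^(dB/10).
10^(39.1/10) = 10^(3.910) = 8130.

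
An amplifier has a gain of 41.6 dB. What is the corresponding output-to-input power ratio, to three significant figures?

Power ratio = 10^(dB/10).
10^(41.6/10) = 10^(4.160) = 14500.

14500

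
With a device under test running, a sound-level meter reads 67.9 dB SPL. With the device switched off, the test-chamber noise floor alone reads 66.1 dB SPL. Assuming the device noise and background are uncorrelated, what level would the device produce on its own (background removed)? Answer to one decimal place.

Remove the background by subtracting linear intensities:
L_src = 10·log₁₀(10^(67.9/10) − 10^(66.1/10)) = 10·log₁₀(2092000) = 63.2 dB SPL.

63.2 dB SPL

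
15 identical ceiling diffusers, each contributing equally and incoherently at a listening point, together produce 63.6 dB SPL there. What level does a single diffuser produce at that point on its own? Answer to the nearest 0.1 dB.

15 equal incoherent sources add 10·log₁₀(15) = 11.76 dB over one source.
L_one = 63.6 − 11.76 = 51.8 dB SPL.

51.8 dB SPL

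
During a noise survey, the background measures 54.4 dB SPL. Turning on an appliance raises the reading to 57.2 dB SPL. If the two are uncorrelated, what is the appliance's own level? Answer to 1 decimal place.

54.0 dB SPL

Background correction is a power subtraction:
L_src = 10·log₁₀(10^(57.2/10) − 10^(54.4/10)) = 10·log₁₀(249400) = 54.0 dB SPL.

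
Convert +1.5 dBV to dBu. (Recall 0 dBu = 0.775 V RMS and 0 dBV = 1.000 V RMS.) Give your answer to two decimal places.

The offset between the scales is 20·log₁₀(0.775/1.000) = −2.214 dB.
So dBu = +1.5 + 2.214 = +3.71 dBu.

+3.71 dBu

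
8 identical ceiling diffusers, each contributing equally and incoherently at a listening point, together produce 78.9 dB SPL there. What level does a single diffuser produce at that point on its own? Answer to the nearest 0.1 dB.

69.9 dB SPL

8 equal incoherent sources add 10·log₁₀(8) = 9.03 dB over one source.
L_one = 78.9 − 9.03 = 69.9 dB SPL.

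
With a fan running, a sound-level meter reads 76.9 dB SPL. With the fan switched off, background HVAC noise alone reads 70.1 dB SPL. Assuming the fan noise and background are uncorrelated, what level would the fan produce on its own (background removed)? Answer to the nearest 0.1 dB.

75.9 dB SPL

Background correction is a power subtraction:
L_src = 10·log₁₀(10^(76.9/10) − 10^(70.1/10)) = 10·log₁₀(38740000) = 75.9 dB SPL.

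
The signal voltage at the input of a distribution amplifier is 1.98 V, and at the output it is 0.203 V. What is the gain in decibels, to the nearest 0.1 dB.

-19.8 dB

Voltage is an amplitude quantity, so gain = 20·log₁₀(V_out/V_in).
20·log₁₀(0.203/1.98) = 20·log₁₀(0.1025) = -19.8 dB.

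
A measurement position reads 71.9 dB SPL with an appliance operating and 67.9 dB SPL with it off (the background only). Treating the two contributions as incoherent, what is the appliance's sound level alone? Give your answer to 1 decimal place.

69.7 dB SPL

Background correction is a power subtraction:
L_src = 10·log₁₀(10^(71.9/10) − 10^(67.9/10)) = 10·log₁₀(9322000) = 69.7 dB SPL.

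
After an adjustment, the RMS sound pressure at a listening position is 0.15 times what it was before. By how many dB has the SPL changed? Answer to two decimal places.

Sound pressure is an amplitude quantity: ΔL = 20·log₁₀(p₂/p₁).
20·log₁₀(0.15) = -16.48 dB.

-16.48 dB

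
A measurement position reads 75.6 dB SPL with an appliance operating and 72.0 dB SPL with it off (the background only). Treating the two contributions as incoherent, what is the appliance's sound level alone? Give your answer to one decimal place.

73.1 dB SPL

Remove the background by subtracting linear intensities:
L_src = 10·log₁₀(10^(75.6/10) − 10^(72.0/10)) = 10·log₁₀(20460000) = 73.1 dB SPL.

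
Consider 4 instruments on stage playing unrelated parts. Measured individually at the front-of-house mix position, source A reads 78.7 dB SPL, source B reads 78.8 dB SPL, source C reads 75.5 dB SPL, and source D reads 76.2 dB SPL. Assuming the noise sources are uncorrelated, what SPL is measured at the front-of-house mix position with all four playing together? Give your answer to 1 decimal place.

Uncorrelated sources add in intensity (power), not in dB.
L_total = 10·log₁₀(10^(78.7/10) + 10^(78.8/10) + 10^(75.5/10) + 10^(76.2/10)) = 10·log₁₀(227200000) = 83.6 dB SPL.

83.6 dB SPL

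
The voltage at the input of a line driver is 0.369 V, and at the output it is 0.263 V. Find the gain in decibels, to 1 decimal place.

Voltage is an amplitude quantity, so gain = 20·log₁₀(V_out/V_in).
20·log₁₀(0.263/0.369) = 20·log₁₀(0.7127) = -2.9 dB.

-2.9 dB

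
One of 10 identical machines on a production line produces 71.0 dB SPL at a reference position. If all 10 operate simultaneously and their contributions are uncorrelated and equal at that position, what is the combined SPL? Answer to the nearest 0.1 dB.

10 equal incoherent sources raise the level by 10·log₁₀(10) = 10.00 dB.
L_total = 71.0 + 10.00 = 81.0 dB SPL.

81.0 dB SPL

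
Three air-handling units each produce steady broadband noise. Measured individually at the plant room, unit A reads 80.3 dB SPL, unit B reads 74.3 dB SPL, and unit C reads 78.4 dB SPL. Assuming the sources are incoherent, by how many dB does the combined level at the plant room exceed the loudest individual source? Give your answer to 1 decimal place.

Uncorrelated sources add in intensity (power), not in dB.
L_total = 10·log₁₀(10^(80.3/10) + 10^(74.3/10) + 10^(78.4/10)) = 83.08 dB SPL.
Excess over the loudest (80.3 dB): 83.08 − 80.3 = 2.8 dB.

2.8 dB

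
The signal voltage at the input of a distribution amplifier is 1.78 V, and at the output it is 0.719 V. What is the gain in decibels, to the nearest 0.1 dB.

-7.9 dB

For a voltage ratio, dB = 20·log₁₀(V₂/V₁).
20·log₁₀(0.719/1.78) = 20·log₁₀(0.4039) = -7.9 dB.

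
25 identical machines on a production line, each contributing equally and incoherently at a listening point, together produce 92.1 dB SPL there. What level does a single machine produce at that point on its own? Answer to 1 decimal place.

25 equal incoherent sources add 10·log₁₀(25) = 13.98 dB over one source.
L_one = 92.1 − 13.98 = 78.1 dB SPL.

78.1 dB SPL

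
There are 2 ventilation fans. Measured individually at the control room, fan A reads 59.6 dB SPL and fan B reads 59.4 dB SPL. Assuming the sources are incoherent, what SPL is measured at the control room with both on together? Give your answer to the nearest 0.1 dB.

Add the sources as powers (linear), then convert back to dB:
L_total = 10·log₁₀(10^(59.6/10) + 10^(59.4/10)) = 10·log₁₀(1783000) = 62.5 dB SPL.

62.5 dB SPL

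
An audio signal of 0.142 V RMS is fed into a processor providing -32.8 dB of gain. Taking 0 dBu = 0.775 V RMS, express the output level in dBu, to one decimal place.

-47.5 dBu

Input level: 20·log₁₀(0.142/0.775) = -14.74 dBu.
Output: -14.74 − 32.8 = -47.5 dBu.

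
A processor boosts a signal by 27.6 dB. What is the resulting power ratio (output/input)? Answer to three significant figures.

575

Power ratio = 10^(dB/10).
10^(27.6/10) = 10^(2.760) = 575.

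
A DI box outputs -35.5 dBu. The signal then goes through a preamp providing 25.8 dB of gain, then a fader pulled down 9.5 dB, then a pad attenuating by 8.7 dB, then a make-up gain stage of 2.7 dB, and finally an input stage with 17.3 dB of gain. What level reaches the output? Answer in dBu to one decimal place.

Cascaded gains and losses add directly in dB.
-35.5 + 25.8 − 9.5 − 8.7 + 2.7 + 17.3 = -7.9 dBu.

-7.9 dBu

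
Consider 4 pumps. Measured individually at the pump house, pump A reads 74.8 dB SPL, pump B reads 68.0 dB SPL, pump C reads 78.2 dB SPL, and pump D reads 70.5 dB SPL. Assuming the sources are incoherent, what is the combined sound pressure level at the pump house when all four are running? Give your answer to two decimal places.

80.56 dB SPL

Add the sources as powers (linear), then convert back to dB:
L_total = 10·log₁₀(10^(74.8/10) + 10^(68.0/10) + 10^(78.2/10) + 10^(70.5/10)) = 10·log₁₀(113800000) = 80.56 dB SPL.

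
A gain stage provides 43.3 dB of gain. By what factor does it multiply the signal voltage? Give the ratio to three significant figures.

Voltage ratio = 10^(dB/20).
10^(43.3/20) = 10^(2.165) = 146.

146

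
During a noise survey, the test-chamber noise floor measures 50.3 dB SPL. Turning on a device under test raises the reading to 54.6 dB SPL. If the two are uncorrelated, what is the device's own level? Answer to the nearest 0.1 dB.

Background correction is a power subtraction:
L_src = 10·log₁₀(10^(54.6/10) − 10^(50.3/10)) = 10·log₁₀(181300) = 52.6 dB SPL.

52.6 dB SPL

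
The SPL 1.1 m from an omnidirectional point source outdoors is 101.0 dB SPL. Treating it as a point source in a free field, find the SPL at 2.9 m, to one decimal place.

92.6 dB SPL

For a point source in a free field, ΔL = −20·log₁₀(d₂/d₁).
ΔL = −20·log₁₀(2.9/1.1) = -8.42 dB, so L₂ = 101.0 + (-8.42) = 92.6 dB SPL.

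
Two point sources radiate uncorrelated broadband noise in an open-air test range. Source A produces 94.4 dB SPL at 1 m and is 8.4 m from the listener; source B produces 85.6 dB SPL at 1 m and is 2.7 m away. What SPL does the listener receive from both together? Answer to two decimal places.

At the listener: L_A = 94.4 − 20·log₁₀(8.4) = 75.914 dB; L_B = 85.6 − 20·log₁₀(2.7) = 76.973 dB.
Combined: 10·log₁₀(10^(75.914/10)+10^(76.973/10)) = 79.49 dB SPL.

79.49 dB SPL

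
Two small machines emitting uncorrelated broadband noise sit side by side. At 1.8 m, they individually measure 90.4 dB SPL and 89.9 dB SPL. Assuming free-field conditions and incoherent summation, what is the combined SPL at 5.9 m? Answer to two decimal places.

Combined at 1.8 m: 10·log₁₀(10^(90.4/10)+10^(89.9/10)) = 93.167 dB SPL.
Then apply −20·log₁₀(5.9/1.8) = -10.312 dB → 82.86 dB SPL.

82.86 dB SPL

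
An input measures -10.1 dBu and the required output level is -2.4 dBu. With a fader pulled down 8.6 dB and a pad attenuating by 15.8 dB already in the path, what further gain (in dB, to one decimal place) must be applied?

The required make-up gain is the shortfall in the dB sum.
G = -2.4 − (-10.1) + 8.6 + 15.8 = 32.1 dB.

32.1 dB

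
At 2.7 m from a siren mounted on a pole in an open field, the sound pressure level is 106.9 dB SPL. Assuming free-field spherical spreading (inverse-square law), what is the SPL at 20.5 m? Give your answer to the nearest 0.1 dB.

For a point source in a free field, ΔL = −20·log₁₀(d₂/d₁).
ΔL = −20·log₁₀(20.5/2.7) = -17.61 dB, so L₂ = 106.9 + (-17.61) = 89.3 dB SPL.

89.3 dB SPL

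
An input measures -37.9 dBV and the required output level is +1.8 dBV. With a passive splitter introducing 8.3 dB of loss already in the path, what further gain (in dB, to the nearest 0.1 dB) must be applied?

The required make-up gain is the shortfall in the dB sum.
G = +1.8 − (-37.9) + 8.3 = 48.0 dB.

48.0 dB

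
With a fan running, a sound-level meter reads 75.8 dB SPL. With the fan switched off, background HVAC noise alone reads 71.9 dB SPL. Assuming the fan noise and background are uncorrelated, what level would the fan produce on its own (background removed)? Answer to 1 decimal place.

73.5 dB SPL

Subtract intensities: L_src = 10·log₁₀(10^(L_total/10) − 10^(L_bg/10)).
L_src = 10·log₁₀(10^(75.8/10) − 10^(71.9/10)) = 10·log₁₀(22530000) = 73.5 dB SPL.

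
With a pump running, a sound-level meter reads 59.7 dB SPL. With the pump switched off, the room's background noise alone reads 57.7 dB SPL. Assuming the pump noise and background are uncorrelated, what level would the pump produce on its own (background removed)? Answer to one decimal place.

55.4 dB SPL

Subtract intensities: L_src = 10·log₁₀(10^(L_total/10) − 10^(L_bg/10)).
L_src = 10·log₁₀(10^(59.7/10) − 10^(57.7/10)) = 10·log₁₀(344400) = 55.4 dB SPL.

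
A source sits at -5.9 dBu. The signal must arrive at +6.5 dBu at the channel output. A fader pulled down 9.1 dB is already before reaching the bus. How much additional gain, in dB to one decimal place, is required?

21.5 dB

The required make-up gain is the shortfall in the dB sum.
G = +6.5 − (-5.9) + 9.1 = 21.5 dB.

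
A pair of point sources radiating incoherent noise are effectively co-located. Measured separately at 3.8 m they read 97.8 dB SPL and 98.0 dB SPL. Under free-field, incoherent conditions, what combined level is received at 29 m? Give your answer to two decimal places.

Combined at 3.8 m: 10·log₁₀(10^(97.8/10)+10^(98.0/10)) = 100.911 dB SPL.
Then apply −20·log₁₀(29/3.8) = -17.652 dB → 83.26 dB SPL.

83.26 dB SPL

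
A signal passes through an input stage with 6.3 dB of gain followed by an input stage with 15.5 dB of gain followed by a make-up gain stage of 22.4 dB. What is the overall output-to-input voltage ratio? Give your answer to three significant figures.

162

Net gain = 6.3 + 15.5 + 22.4 = 44.2 dB.
Voltage ratio = 10^(44.2/20) = 162.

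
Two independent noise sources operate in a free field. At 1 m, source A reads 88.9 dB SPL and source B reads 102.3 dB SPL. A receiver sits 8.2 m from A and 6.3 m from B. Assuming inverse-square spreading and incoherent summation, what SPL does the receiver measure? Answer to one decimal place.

At the listener: L_A = 88.9 − 20·log₁₀(8.2) = 70.62 dB; L_B = 102.3 − 20·log₁₀(6.3) = 86.31 dB.
Combined: 10·log₁₀(10^(70.62/10)+10^(86.31/10)) = 86.4 dB SPL.

86.4 dB SPL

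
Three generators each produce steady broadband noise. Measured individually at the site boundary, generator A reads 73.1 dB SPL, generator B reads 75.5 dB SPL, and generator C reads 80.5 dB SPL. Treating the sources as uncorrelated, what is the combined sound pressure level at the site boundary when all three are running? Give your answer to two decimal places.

82.26 dB SPL

Incoherent sources sum as intensities:
L_total = 10·log₁₀(10^(73.1/10) + 10^(75.5/10) + 10^(80.5/10)) = 10·log₁₀(168100000) = 82.26 dB SPL.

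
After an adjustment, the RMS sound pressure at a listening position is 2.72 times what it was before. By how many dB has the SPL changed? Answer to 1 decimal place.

8.7 dB

SPL change from a pressure ratio uses the 20·log₁₀ form:
20·log₁₀(2.72) = 8.7 dB.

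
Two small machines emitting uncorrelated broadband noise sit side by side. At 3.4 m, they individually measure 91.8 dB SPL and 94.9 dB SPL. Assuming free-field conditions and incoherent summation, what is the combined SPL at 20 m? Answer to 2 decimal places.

81.24 dB SPL

Combined at 3.4 m: 10·log₁₀(10^(91.8/10)+10^(94.9/10)) = 96.631 dB SPL.
Then apply −20·log₁₀(20/3.4) = -15.391 dB → 81.24 dB SPL.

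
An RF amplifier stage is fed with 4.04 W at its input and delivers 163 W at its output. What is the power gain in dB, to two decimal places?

Power is a power quantity, so gain = 10·log₁₀(P_out/P_in).
10·log₁₀(163/4.04) = 10·log₁₀(40.35) = 16.06 dB.

16.06 dB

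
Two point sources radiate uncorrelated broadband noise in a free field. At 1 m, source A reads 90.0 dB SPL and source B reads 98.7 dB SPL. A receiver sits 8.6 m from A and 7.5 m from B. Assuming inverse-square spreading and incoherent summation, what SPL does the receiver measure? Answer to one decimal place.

At the listener: L_A = 90.0 − 20·log₁₀(8.6) = 71.31 dB; L_B = 98.7 − 20·log₁₀(7.5) = 81.20 dB.
Combined: 10·log₁₀(10^(71.31/10)+10^(81.20/10)) = 81.6 dB SPL.

81.6 dB SPL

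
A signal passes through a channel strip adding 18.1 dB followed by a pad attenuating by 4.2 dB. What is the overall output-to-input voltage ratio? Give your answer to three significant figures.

4.95

Net gain = 18.1 + (−4.2) = 13.9 dB.
Voltage ratio = 10^(13.9/20) = 4.95.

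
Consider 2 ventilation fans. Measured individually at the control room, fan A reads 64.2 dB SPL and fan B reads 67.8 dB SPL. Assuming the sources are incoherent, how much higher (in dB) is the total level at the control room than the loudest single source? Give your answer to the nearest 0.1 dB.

Incoherent sources sum as intensities:
L_total = 10·log₁₀(10^(64.2/10) + 10^(67.8/10)) = 69.37 dB SPL.
Excess over the loudest (67.8 dB): 69.37 − 67.8 = 1.6 dB.

1.6 dB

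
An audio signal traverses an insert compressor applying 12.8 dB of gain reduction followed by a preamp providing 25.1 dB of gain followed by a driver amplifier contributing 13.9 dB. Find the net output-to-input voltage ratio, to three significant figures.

20.4

Net gain = (−12.8) + 25.1 + 13.9 = 26.2 dB.
Voltage ratio = 10^(26.2/20) = 20.4.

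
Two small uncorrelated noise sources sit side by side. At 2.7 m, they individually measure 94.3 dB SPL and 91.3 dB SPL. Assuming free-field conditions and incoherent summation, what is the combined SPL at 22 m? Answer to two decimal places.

Combined at 2.7 m: 10·log₁₀(10^(94.3/10)+10^(91.3/10)) = 96.064 dB SPL.
Then apply −20·log₁₀(22/2.7) = -18.221 dB → 77.84 dB SPL.

77.84 dB SPL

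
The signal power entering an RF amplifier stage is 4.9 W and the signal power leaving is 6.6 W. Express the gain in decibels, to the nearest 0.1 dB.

Power is a power quantity, so gain = 10·log₁₀(P_out/P_in).
10·log₁₀(6.6/4.9) = 10·log₁₀(1.347) = 1.3 dB.

1.3 dB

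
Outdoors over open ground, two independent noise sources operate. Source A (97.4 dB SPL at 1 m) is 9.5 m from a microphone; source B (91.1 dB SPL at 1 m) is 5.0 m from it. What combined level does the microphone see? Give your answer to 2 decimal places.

At the listener: L_A = 97.4 − 20·log₁₀(9.5) = 77.846 dB; L_B = 91.1 − 20·log₁₀(5.0) = 77.121 dB.
Combined: 10·log₁₀(10^(77.846/10)+10^(77.121/10)) = 80.51 dB SPL.

80.51 dB SPL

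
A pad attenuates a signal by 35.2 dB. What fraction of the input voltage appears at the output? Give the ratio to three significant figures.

0.0174

Voltage ratio = 10^(dB/20).
10^(-35.2/20) = 10^(-1.760) = 0.0174.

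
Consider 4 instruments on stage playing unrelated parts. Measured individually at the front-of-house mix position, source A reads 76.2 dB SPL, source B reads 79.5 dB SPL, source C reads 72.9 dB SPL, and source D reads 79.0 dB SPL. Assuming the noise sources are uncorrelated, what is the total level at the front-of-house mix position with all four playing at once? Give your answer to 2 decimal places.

83.61 dB SPL

Incoherent sources sum as intensities:
L_total = 10·log₁₀(10^(76.2/10) + 10^(79.5/10) + 10^(72.9/10) + 10^(79.0/10)) = 10·log₁₀(229700000) = 83.61 dB SPL.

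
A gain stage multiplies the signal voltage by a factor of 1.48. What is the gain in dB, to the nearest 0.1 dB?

3.4 dB

Voltage ratio → dB uses the 20·log₁₀ form:
20·log₁₀(1.48) = 3.4 dB.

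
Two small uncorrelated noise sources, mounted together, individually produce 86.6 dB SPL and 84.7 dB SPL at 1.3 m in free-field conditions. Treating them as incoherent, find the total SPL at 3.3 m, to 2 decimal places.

Combined at 1.3 m: 10·log₁₀(10^(86.6/10)+10^(84.7/10)) = 88.763 dB SPL.
Then apply −20·log₁₀(3.3/1.3) = -8.091 dB → 80.67 dB SPL.

80.67 dB SPL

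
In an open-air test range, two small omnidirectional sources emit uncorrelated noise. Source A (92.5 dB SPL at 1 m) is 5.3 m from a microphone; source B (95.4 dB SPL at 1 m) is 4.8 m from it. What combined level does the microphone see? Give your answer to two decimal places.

83.30 dB SPL

At the listener: L_A = 92.5 − 20·log₁₀(5.3) = 78.014 dB; L_B = 95.4 − 20·log₁₀(4.8) = 81.775 dB.
Combined: 10·log₁₀(10^(78.014/10)+10^(81.775/10)) = 83.30 dB SPL.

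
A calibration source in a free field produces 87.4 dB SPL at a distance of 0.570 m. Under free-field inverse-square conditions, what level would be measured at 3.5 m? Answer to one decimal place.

71.6 dB SPL

Inverse-square spreading gives ΔL = −20·log₁₀(d₂/d₁).
ΔL = −20·log₁₀(3.5/0.570) = -15.76 dB, so L₂ = 87.4 + (-15.76) = 71.6 dB SPL.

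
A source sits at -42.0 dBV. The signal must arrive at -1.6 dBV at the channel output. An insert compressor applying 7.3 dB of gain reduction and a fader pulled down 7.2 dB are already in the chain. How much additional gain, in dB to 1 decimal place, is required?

54.9 dB

The required make-up gain is the shortfall in the dB sum.
G = -1.6 − (-42.0) + 7.3 + 7.2 = 54.9 dB.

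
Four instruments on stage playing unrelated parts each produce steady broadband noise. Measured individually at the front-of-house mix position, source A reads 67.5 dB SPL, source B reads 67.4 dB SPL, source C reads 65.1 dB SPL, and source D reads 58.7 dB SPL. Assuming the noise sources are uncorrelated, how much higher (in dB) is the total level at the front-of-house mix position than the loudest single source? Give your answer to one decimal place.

Uncorrelated sources add in intensity (power), not in dB.
L_total = 10·log₁₀(10^(67.5/10) + 10^(67.4/10) + 10^(65.1/10) + 10^(58.7/10)) = 71.79 dB SPL.
Excess over the loudest (67.5 dB): 71.79 − 67.5 = 4.3 dB.

4.3 dB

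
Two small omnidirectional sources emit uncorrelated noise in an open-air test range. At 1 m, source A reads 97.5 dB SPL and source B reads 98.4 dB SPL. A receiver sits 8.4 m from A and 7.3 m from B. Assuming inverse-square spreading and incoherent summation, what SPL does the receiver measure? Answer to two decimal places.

At the listener: L_A = 97.5 − 20·log₁₀(8.4) = 79.014 dB; L_B = 98.4 − 20·log₁₀(7.3) = 81.134 dB.
Combined: 10·log₁₀(10^(79.014/10)+10^(81.134/10)) = 83.21 dB SPL.

83.21 dB SPL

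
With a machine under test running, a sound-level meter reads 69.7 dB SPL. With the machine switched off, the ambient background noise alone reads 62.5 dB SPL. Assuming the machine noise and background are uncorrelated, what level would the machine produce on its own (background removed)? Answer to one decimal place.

Subtract intensities: L_src = 10·log₁₀(10^(L_total/10) − 10^(L_bg/10)).
L_src = 10·log₁₀(10^(69.7/10) − 10^(62.5/10)) = 10·log₁₀(7554000) = 68.8 dB SPL.

68.8 dB SPL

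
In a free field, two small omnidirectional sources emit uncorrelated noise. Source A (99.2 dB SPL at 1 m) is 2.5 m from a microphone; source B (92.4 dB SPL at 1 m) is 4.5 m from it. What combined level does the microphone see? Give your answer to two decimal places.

At the listener: L_A = 99.2 − 20·log₁₀(2.5) = 91.241 dB; L_B = 92.4 − 20·log₁₀(4.5) = 79.336 dB.
Combined: 10·log₁₀(10^(91.241/10)+10^(79.336/10)) = 91.51 dB SPL.

91.51 dB SPL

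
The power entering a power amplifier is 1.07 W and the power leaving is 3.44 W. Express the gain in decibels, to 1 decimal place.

5.1 dB

Power is a power quantity, so gain = 10·log₁₀(P_out/P_in).
10·log₁₀(3.44/1.07) = 10·log₁₀(3.215) = 5.1 dB.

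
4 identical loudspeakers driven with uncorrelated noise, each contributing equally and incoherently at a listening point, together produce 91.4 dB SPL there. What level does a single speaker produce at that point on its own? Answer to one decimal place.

4 equal incoherent sources add 10·log₁₀(4) = 6.02 dB over one source.
L_one = 91.4 − 6.02 = 85.4 dB SPL.

85.4 dB SPL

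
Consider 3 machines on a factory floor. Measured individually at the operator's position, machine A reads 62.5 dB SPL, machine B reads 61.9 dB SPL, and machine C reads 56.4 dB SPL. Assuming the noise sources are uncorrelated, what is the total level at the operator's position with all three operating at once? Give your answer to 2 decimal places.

Add the sources as powers (linear), then convert back to dB:
L_total = 10·log₁₀(10^(62.5/10) + 10^(61.9/10) + 10^(56.4/10)) = 10·log₁₀(3764000) = 65.76 dB SPL.

65.76 dB SPL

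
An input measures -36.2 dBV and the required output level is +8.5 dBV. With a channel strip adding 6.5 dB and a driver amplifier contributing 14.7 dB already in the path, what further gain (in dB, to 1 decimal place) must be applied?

The required make-up gain is the shortfall in the dB sum.
G = +8.5 − (-36.2) − 6.5 − 14.7 = 23.5 dB.

23.5 dB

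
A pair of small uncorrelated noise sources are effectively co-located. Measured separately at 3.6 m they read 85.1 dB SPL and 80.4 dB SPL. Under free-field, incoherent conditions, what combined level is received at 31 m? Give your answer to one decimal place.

Combined at 3.6 m: 10·log₁₀(10^(85.1/10)+10^(80.4/10)) = 86.37 dB SPL.
Then apply −20·log₁₀(31/3.6) = -18.70 dB → 67.7 dB SPL.

67.7 dB SPL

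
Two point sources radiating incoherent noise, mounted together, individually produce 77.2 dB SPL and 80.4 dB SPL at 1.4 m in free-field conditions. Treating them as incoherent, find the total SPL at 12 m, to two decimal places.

63.44 dB SPL

Combined at 1.4 m: 10·log₁₀(10^(77.2/10)+10^(80.4/10)) = 82.099 dB SPL.
Then apply −20·log₁₀(12/1.4) = -18.661 dB → 63.44 dB SPL.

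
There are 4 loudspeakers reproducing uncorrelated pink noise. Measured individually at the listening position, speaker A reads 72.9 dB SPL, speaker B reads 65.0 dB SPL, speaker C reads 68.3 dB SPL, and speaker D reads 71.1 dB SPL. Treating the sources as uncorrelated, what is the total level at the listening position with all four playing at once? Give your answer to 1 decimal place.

Uncorrelated sources add in intensity (power), not in dB.
L_total = 10·log₁₀(10^(72.9/10) + 10^(65.0/10) + 10^(68.3/10) + 10^(71.1/10)) = 10·log₁₀(42300000) = 76.3 dB SPL.

76.3 dB SPL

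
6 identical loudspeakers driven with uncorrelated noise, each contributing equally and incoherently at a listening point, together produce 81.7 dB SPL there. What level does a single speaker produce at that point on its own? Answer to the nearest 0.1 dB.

73.9 dB SPL

6 equal incoherent sources add 10·log₁₀(6) = 7.78 dB over one source.
L_one = 81.7 − 7.78 = 73.9 dB SPL.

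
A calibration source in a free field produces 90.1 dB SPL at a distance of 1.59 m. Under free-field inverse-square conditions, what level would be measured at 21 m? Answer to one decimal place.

For a point source in a free field, ΔL = −20·log₁₀(d₂/d₁).
ΔL = −20·log₁₀(21/1.59) = -22.42 dB, so L₂ = 90.1 + (-22.42) = 67.7 dB SPL.

67.7 dB SPL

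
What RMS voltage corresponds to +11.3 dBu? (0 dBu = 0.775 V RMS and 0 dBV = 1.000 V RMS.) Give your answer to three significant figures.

2.85 V

V = 0.775 V × 10^(+11.3/20).
= 0.775 × 3.673 = 2.85 V.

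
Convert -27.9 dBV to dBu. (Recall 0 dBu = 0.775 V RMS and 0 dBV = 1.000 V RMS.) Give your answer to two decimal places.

-25.69 dBu

The offset between the scales is 20·log₁₀(0.775/1.000) = −2.214 dB.
So dBu = -27.9 + 2.214 = -25.69 dBu.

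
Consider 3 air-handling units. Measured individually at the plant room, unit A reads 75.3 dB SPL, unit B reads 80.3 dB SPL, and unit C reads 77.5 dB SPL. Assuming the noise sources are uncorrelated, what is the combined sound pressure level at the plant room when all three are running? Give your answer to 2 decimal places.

Incoherent sources sum as intensities:
L_total = 10·log₁₀(10^(75.3/10) + 10^(80.3/10) + 10^(77.5/10)) = 10·log₁₀(197300000) = 82.95 dB SPL.

82.95 dB SPL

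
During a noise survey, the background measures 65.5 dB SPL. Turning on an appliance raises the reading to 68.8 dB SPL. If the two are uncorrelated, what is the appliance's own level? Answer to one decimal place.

Remove the background by subtracting linear intensities:
L_src = 10·log₁₀(10^(68.8/10) − 10^(65.5/10)) = 10·log₁₀(4038000) = 66.1 dB SPL.

66.1 dB SPL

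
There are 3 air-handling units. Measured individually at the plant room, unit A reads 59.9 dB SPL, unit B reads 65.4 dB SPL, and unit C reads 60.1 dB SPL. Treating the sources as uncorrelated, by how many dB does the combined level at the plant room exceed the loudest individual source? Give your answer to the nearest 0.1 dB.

2.0 dB

Uncorrelated sources add in intensity (power), not in dB.
L_total = 10·log₁₀(10^(59.9/10) + 10^(65.4/10) + 10^(60.1/10)) = 67.38 dB SPL.
Excess over the loudest (65.4 dB): 67.38 − 65.4 = 2.0 dB.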